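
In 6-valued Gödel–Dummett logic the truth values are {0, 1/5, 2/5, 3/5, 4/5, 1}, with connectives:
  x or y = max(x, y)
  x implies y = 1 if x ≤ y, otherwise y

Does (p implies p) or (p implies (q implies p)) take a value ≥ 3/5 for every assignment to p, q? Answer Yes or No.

Yes

At p = 1, q = 2/5, for instance:
p implies p = 1 implies 1 = 1
q implies p = 2/5 implies 1 = 1
p implies (q implies p) = 1 implies 1 = 1
(p implies p) or (p implies (q implies p)) = 1 or 1 = 1
and checking the remaining 35 assignments likewise gives ≥ 3/5 in every case.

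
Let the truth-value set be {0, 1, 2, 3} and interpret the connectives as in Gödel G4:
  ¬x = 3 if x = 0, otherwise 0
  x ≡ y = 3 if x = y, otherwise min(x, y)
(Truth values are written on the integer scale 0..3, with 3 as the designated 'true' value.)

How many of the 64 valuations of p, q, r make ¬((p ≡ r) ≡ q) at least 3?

28

value 3: 28 assignments (counts)
value 0: 36 assignments
So 28 of the 64 assignments meet the threshold.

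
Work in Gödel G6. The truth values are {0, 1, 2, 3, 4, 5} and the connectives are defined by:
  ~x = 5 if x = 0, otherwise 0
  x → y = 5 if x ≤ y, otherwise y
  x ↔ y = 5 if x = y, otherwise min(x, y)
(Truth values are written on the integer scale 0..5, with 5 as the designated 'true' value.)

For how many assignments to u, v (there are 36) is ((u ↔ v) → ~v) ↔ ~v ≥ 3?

31

value 5: 31 assignments (counts)
value 0: 5 assignments
So 31 of the 36 assignments meet the threshold.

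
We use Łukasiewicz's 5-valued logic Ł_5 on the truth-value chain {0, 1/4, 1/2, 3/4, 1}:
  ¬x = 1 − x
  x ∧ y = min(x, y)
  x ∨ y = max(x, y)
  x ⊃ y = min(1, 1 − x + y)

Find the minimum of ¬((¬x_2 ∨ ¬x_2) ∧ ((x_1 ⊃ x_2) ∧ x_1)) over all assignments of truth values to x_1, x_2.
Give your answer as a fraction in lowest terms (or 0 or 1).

1/2

Take x_1 = 1/2, x_2 = 0:
¬x_2 = ¬0 = 1
¬x_2 = ¬0 = 1
¬x_2 ∨ ¬x_2 = 1 ∨ 1 = 1
x_1 ⊃ x_2 = 1/2 ⊃ 0 = 1/2
(x_1 ⊃ x_2) ∧ x_1 = 1/2 ∧ 1/2 = 1/2
(¬x_2 ∨ ¬x_2) ∧ ((x_1 ⊃ x_2) ∧ x_1) = 1 ∧ 1/2 = 1/2
¬((¬x_2 ∨ ¬x_2) ∧ ((x_1 ⊃ x_2) ∧ x_1)) = ¬1/2 = 1/2
No assignment yields a value below 1/2, so this is the minimum.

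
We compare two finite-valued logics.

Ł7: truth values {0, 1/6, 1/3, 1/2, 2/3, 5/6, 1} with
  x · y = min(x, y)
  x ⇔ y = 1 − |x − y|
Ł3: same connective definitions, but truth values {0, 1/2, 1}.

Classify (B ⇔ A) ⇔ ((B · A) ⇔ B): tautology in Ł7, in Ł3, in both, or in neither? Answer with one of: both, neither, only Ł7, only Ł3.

In Ł7: at A = 1/6, B = 0 the value is 5/6 — not a tautology.
In Ł3: at A = 1/2, B = 0 the value is 1/2 — not a tautology.

neither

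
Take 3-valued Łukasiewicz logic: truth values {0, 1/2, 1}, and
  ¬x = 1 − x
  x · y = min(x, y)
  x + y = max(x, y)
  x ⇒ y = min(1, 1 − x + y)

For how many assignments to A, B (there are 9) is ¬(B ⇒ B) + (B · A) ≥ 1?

A = 0, B = 0 ↦ 0  <
A = 0, B = 1/2 ↦ 0  <
A = 0, B = 1 ↦ 0  <
A = 1/2, B = 0 ↦ 0  <
A = 1/2, B = 1/2 ↦ 1/2  <
A = 1/2, B = 1 ↦ 1/2  <
A = 1, B = 0 ↦ 0  <
A = 1, B = 1/2 ↦ 1/2  <
A = 1, B = 1 ↦ 1  ≥
So 1 of the 9 assignments meets the threshold.

1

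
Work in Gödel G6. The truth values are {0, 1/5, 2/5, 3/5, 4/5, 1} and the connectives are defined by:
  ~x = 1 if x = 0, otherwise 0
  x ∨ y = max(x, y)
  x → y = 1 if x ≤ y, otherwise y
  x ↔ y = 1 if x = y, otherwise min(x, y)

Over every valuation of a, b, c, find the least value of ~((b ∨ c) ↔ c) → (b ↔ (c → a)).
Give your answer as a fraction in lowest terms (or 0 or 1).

Take a = 0, b = 1/5, c = 0:
b ∨ c = 1/5 ∨ 0 = 1/5
(b ∨ c) ↔ c = 1/5 ↔ 0 = 0
~((b ∨ c) ↔ c) = ~0 = 1
c → a = 0 → 0 = 1
b ↔ (c → a) = 1/5 ↔ 1 = 1/5
~((b ∨ c) ↔ c) → (b ↔ (c → a)) = 1 → 1/5 = 1/5
No assignment yields a value below 1/5, so this is the minimum.

1/5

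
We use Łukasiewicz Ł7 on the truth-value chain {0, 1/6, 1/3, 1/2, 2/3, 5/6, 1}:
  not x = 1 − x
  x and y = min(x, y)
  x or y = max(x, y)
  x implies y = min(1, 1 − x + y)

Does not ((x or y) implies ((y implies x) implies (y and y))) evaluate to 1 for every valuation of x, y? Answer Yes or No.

No

Counterexample: take x = 0, y = 0.
x or y = 0 or 0 = 0
y implies x = 0 implies 0 = 1
y and y = 0 and 0 = 0
(y implies x) implies (y and y) = 1 implies 0 = 0
(x or y) implies ((y implies x) implies (y and y)) = 0 implies 0 = 1
not ((x or y) implies ((y implies x) implies (y and y))) = not 1 = 0
This gives 0 ≠ 1.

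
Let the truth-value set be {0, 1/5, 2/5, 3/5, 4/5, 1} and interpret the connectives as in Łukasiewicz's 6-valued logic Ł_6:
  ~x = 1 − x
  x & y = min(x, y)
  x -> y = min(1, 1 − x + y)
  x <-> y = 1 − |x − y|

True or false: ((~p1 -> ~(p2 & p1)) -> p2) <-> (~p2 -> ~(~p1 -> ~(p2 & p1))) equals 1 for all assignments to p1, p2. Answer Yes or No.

Yes

At p1 = 1, p2 = 1/5, for instance:
~p1 = ~1 = 0
p2 & p1 = 1/5 & 1 = 1/5
~(p2 & p1) = ~1/5 = 4/5
~p1 -> ~(p2 & p1) = 0 -> 4/5 = 1
(~p1 -> ~(p2 & p1)) -> p2 = 1 -> 1/5 = 1/5
~p2 = ~1/5 = 4/5
~(~p1 -> ~(p2 & p1)) = ~1 = 0
~p2 -> ~(~p1 -> ~(p2 & p1)) = 4/5 -> 0 = 1/5
((~p1 -> ~(p2 & p1)) -> p2) <-> (~p2 -> ~(~p1 -> ~(p2 & p1))) = 1/5 <-> 1/5 = 1
and checking the remaining 35 assignments likewise gives ≥ 1 in every case.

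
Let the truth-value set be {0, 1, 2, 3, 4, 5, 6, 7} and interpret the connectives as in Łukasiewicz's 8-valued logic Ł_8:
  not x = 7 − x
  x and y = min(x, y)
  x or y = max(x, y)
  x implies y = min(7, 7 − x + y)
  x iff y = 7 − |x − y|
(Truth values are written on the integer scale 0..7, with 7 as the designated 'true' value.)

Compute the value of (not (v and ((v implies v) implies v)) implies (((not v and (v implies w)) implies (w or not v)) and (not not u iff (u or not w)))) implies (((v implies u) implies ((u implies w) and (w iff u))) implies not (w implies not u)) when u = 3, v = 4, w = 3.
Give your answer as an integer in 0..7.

0

v implies v = 4 implies 4 = 7
(v implies v) implies v = 7 implies 4 = 4
v and ((v implies v) implies v) = 4 and 4 = 4
not (v and ((v implies v) implies v)) = not 4 = 3
not v = not 4 = 3
v implies w = 4 implies 3 = 6
not v and (v implies w) = 3 and 6 = 3
not v = not 4 = 3
w or not v = 3 or 3 = 3
(not v and (v implies w)) implies (w or not v) = 3 implies 3 = 7
not u = not 3 = 4
not not u = not 4 = 3
not w = not 3 = 4
u or not w = 3 or 4 = 4
not not u iff (u or not w) = 3 iff 4 = 6
((not v and (v implies w)) implies (w or not v)) and (not not u iff (u or not w)) = 7 and 6 = 6
not (v and ((v implies v) implies v)) implies (((not v and (v implies w)) implies (w or not v)) and (not not u iff (u or not w))) = 3 implies 6 = 7
v implies u = 4 implies 3 = 6
u implies w = 3 implies 3 = 7
w iff u = 3 iff 3 = 7
(u implies w) and (w iff u) = 7 and 7 = 7
(v implies u) implies ((u implies w) and (w iff u)) = 6 implies 7 = 7
not u = not 3 = 4
w implies not u = 3 implies 4 = 7
not (w implies not u) = not 7 = 0
((v implies u) implies ((u implies w) and (w iff u))) implies not (w implies not u) = 7 implies 0 = 0
(not (v and ((v implies v) implies v)) implies (((not v and (v implies w)) implies (w or not v)) and (not not u iff (u or not w)))) implies (((v implies u) implies ((u implies w) and (w iff u))) implies not (w implies not u)) = 7 implies 0 = 0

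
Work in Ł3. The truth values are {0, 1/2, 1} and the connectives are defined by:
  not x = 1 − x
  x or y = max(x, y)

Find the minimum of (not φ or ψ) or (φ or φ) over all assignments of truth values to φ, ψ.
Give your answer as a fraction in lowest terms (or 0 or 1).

Take φ = 1/2, ψ = 0:
not φ = not 1/2 = 1/2
not φ or ψ = 1/2 or 0 = 1/2
φ or φ = 1/2 or 1/2 = 1/2
(not φ or ψ) or (φ or φ) = 1/2 or 1/2 = 1/2
No assignment yields a value below 1/2, so this is the minimum.

1/2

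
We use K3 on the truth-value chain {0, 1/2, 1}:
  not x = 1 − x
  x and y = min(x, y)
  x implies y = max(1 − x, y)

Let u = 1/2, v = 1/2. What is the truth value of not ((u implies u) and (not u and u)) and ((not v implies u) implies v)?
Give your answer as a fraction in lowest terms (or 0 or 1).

u implies u = 1/2 implies 1/2 = 1/2
not u = not 1/2 = 1/2
not u and u = 1/2 and 1/2 = 1/2
(u implies u) and (not u and u) = 1/2 and 1/2 = 1/2
not ((u implies u) and (not u and u)) = not 1/2 = 1/2
not v = not 1/2 = 1/2
not v implies u = 1/2 implies 1/2 = 1/2
(not v implies u) implies v = 1/2 implies 1/2 = 1/2
not ((u implies u) and (not u and u)) and ((not v implies u) implies v) = 1/2 and 1/2 = 1/2

1/2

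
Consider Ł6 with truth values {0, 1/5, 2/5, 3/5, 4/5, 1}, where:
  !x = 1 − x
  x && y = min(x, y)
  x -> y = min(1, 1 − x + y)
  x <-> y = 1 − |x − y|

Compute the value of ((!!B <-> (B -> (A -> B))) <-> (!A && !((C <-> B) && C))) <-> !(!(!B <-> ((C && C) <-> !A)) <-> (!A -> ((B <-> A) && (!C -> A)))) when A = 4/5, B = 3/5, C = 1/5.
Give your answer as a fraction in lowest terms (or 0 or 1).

4/5

!B = !3/5 = 2/5
!!B = !2/5 = 3/5
A -> B = 4/5 -> 3/5 = 4/5
B -> (A -> B) = 3/5 -> 4/5 = 1
!!B <-> (B -> (A -> B)) = 3/5 <-> 1 = 3/5
!A = !4/5 = 1/5
C <-> B = 1/5 <-> 3/5 = 3/5
(C <-> B) && C = 3/5 && 1/5 = 1/5
!((C <-> B) && C) = !1/5 = 4/5
!A && !((C <-> B) && C) = 1/5 && 4/5 = 1/5
(!!B <-> (B -> (A -> B))) <-> (!A && !((C <-> B) && C)) = 3/5 <-> 1/5 = 3/5
!B = !3/5 = 2/5
C && C = 1/5 && 1/5 = 1/5
!A = !4/5 = 1/5
(C && C) <-> !A = 1/5 <-> 1/5 = 1
!B <-> ((C && C) <-> !A) = 2/5 <-> 1 = 2/5
!(!B <-> ((C && C) <-> !A)) = !2/5 = 3/5
!A = !4/5 = 1/5
B <-> A = 3/5 <-> 4/5 = 4/5
!C = !1/5 = 4/5
!C -> A = 4/5 -> 4/5 = 1
(B <-> A) && (!C -> A) = 4/5 && 1 = 4/5
!A -> ((B <-> A) && (!C -> A)) = 1/5 -> 4/5 = 1
!(!B <-> ((C && C) <-> !A)) <-> (!A -> ((B <-> A) && (!C -> A))) = 3/5 <-> 1 = 3/5
!(!(!B <-> ((C && C) <-> !A)) <-> (!A -> ((B <-> A) && (!C -> A)))) = !3/5 = 2/5
((!!B <-> (B -> (A -> B))) <-> (!A && !((C <-> B) && C))) <-> !(!(!B <-> ((C && C) <-> !A)) <-> (!A -> ((B <-> A) && (!C -> A)))) = 3/5 <-> 2/5 = 4/5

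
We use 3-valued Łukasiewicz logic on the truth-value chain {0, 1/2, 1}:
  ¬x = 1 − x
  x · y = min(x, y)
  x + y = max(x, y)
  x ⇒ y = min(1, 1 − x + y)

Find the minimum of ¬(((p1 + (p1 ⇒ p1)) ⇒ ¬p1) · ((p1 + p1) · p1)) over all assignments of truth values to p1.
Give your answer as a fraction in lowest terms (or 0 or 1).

1/2

Take p1 = 1/2:
p1 ⇒ p1 = 1/2 ⇒ 1/2 = 1
p1 + (p1 ⇒ p1) = 1/2 + 1 = 1
¬p1 = ¬1/2 = 1/2
(p1 + (p1 ⇒ p1)) ⇒ ¬p1 = 1 ⇒ 1/2 = 1/2
p1 + p1 = 1/2 + 1/2 = 1/2
(p1 + p1) · p1 = 1/2 · 1/2 = 1/2
((p1 + (p1 ⇒ p1)) ⇒ ¬p1) · ((p1 + p1) · p1) = 1/2 · 1/2 = 1/2
¬(((p1 + (p1 ⇒ p1)) ⇒ ¬p1) · ((p1 + p1) · p1)) = ¬1/2 = 1/2
No assignment yields a value below 1/2, so this is the minimum.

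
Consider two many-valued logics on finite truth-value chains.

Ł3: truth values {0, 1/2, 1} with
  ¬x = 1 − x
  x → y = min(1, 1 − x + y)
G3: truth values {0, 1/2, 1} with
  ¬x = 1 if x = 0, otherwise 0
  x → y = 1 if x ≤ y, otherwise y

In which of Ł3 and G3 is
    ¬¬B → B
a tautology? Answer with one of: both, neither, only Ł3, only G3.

only Ł3

In Ł3: every assignment gives 1 — tautology.
In G3: at B = 1/2 the value is 1/2 — not a tautology.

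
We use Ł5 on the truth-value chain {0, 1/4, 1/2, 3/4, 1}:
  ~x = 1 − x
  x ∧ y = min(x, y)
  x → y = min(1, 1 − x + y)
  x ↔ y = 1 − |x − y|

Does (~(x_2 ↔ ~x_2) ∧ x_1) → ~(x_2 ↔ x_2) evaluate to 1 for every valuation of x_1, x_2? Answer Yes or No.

No

Counterexample: take x_1 = 1/4, x_2 = 0.
~x_2 = ~0 = 1
x_2 ↔ ~x_2 = 0 ↔ 1 = 0
~(x_2 ↔ ~x_2) = ~0 = 1
~(x_2 ↔ ~x_2) ∧ x_1 = 1 ∧ 1/4 = 1/4
x_2 ↔ x_2 = 0 ↔ 0 = 1
~(x_2 ↔ x_2) = ~1 = 0
(~(x_2 ↔ ~x_2) ∧ x_1) → ~(x_2 ↔ x_2) = 1/4 → 0 = 3/4
This gives 3/4 ≠ 1.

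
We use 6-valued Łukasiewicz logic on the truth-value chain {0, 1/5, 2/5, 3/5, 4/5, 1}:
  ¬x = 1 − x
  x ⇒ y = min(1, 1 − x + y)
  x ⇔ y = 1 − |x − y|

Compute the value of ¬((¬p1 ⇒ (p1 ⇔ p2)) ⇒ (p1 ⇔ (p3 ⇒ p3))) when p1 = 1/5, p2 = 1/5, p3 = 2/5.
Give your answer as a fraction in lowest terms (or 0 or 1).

¬p1 = ¬1/5 = 4/5
p1 ⇔ p2 = 1/5 ⇔ 1/5 = 1
¬p1 ⇒ (p1 ⇔ p2) = 4/5 ⇒ 1 = 1
p3 ⇒ p3 = 2/5 ⇒ 2/5 = 1
p1 ⇔ (p3 ⇒ p3) = 1/5 ⇔ 1 = 1/5
(¬p1 ⇒ (p1 ⇔ p2)) ⇒ (p1 ⇔ (p3 ⇒ p3)) = 1 ⇒ 1/5 = 1/5
¬((¬p1 ⇒ (p1 ⇔ p2)) ⇒ (p1 ⇔ (p3 ⇒ p3))) = ¬1/5 = 4/5

4/5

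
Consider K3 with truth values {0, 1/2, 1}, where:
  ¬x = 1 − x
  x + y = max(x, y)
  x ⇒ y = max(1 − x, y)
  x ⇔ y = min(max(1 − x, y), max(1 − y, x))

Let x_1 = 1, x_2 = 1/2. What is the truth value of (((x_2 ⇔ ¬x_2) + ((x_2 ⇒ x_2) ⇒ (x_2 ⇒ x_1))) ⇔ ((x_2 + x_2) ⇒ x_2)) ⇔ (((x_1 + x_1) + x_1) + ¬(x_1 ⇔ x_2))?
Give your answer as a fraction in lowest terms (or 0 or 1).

1/2

¬x_2 = ¬1/2 = 1/2
x_2 ⇔ ¬x_2 = 1/2 ⇔ 1/2 = 1/2
x_2 ⇒ x_2 = 1/2 ⇒ 1/2 = 1/2
x_2 ⇒ x_1 = 1/2 ⇒ 1 = 1
(x_2 ⇒ x_2) ⇒ (x_2 ⇒ x_1) = 1/2 ⇒ 1 = 1
(x_2 ⇔ ¬x_2) + ((x_2 ⇒ x_2) ⇒ (x_2 ⇒ x_1)) = 1/2 + 1 = 1
x_2 + x_2 = 1/2 + 1/2 = 1/2
(x_2 + x_2) ⇒ x_2 = 1/2 ⇒ 1/2 = 1/2
((x_2 ⇔ ¬x_2) + ((x_2 ⇒ x_2) ⇒ (x_2 ⇒ x_1))) ⇔ ((x_2 + x_2) ⇒ x_2) = 1 ⇔ 1/2 = 1/2
x_1 + x_1 = 1 + 1 = 1
(x_1 + x_1) + x_1 = 1 + 1 = 1
x_1 ⇔ x_2 = 1 ⇔ 1/2 = 1/2
¬(x_1 ⇔ x_2) = ¬1/2 = 1/2
((x_1 + x_1) + x_1) + ¬(x_1 ⇔ x_2) = 1 + 1/2 = 1
(((x_2 ⇔ ¬x_2) + ((x_2 ⇒ x_2) ⇒ (x_2 ⇒ x_1))) ⇔ ((x_2 + x_2) ⇒ x_2)) ⇔ (((x_1 + x_1) + x_1) + ¬(x_1 ⇔ x_2)) = 1/2 ⇔ 1 = 1/2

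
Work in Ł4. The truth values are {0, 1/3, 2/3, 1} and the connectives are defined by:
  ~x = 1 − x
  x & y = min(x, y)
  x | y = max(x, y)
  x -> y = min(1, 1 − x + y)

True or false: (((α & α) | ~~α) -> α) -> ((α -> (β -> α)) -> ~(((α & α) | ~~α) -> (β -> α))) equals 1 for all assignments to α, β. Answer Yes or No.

No

Counterexample: take α = 0, β = 0.
α & α = 0 & 0 = 0
~α = ~0 = 1
~~α = ~1 = 0
(α & α) | ~~α = 0 | 0 = 0
((α & α) | ~~α) -> α = 0 -> 0 = 1
β -> α = 0 -> 0 = 1
α -> (β -> α) = 0 -> 1 = 1
α & α = 0 & 0 = 0
~α = ~0 = 1
~~α = ~1 = 0
(α & α) | ~~α = 0 | 0 = 0
((α & α) | ~~α) -> (β -> α) = 0 -> 1 = 1
~(((α & α) | ~~α) -> (β -> α)) = ~1 = 0
(α -> (β -> α)) -> ~(((α & α) | ~~α) -> (β -> α)) = 1 -> 0 = 0
(((α & α) | ~~α) -> α) -> ((α -> (β -> α)) -> ~(((α & α) | ~~α) -> (β -> α))) = 1 -> 0 = 0
This gives 0 ≠ 1.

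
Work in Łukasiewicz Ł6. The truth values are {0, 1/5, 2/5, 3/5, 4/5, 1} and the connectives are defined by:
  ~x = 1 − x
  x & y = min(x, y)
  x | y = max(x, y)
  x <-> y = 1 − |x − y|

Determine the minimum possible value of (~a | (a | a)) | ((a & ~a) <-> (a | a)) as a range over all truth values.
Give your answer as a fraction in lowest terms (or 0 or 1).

Take a = 3/5:
~a = ~3/5 = 2/5
a | a = 3/5 | 3/5 = 3/5
~a | (a | a) = 2/5 | 3/5 = 3/5
~a = ~3/5 = 2/5
a & ~a = 3/5 & 2/5 = 2/5
a | a = 3/5 | 3/5 = 3/5
(a & ~a) <-> (a | a) = 2/5 <-> 3/5 = 4/5
(~a | (a | a)) | ((a & ~a) <-> (a | a)) = 3/5 | 4/5 = 4/5
No assignment yields a value below 4/5, so this is the minimum.

4/5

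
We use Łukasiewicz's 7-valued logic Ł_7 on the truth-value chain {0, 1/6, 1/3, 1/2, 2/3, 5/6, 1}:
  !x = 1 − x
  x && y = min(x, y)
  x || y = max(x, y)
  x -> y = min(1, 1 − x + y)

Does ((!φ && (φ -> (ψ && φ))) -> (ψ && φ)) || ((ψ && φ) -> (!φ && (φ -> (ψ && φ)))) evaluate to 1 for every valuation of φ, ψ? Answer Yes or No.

At φ = 0, ψ = 1/2, for instance:
!φ = !0 = 1
ψ && φ = 1/2 && 0 = 0
φ -> (ψ && φ) = 0 -> 0 = 1
!φ && (φ -> (ψ && φ)) = 1 && 1 = 1
ψ && φ = 1/2 && 0 = 0
(!φ && (φ -> (ψ && φ))) -> (ψ && φ) = 1 -> 0 = 0
(ψ && φ) -> (!φ && (φ -> (ψ && φ))) = 0 -> 1 = 1
((!φ && (φ -> (ψ && φ))) -> (ψ && φ)) || ((ψ && φ) -> (!φ && (φ -> (ψ && φ)))) = 0 || 1 = 1
and checking the remaining 48 assignments likewise gives ≥ 1 in every case.

Yes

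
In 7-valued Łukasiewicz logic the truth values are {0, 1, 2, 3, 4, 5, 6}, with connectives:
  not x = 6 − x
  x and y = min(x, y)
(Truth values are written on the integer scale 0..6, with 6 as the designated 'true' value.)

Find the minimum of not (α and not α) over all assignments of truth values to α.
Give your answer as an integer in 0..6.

3

Take α = 3:
not α = not 3 = 3
α and not α = 3 and 3 = 3
not (α and not α) = not 3 = 3
No assignment yields a value below 3, so this is the minimum.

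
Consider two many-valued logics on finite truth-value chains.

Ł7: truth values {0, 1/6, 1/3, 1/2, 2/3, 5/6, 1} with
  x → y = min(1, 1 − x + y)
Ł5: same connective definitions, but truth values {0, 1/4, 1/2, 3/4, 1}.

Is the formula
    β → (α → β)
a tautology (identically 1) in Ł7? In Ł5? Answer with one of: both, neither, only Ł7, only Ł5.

In Ł7: every assignment gives 1 — tautology.
In Ł5: every assignment gives 1 — tautology.

both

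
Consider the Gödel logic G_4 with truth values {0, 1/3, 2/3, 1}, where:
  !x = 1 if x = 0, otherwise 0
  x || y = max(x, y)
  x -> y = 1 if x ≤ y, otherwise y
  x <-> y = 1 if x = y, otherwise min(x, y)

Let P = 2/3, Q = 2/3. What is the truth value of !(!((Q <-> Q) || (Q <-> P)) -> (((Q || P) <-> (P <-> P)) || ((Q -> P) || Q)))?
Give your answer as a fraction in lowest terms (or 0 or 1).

0

Q <-> Q = 2/3 <-> 2/3 = 1
Q <-> P = 2/3 <-> 2/3 = 1
(Q <-> Q) || (Q <-> P) = 1 || 1 = 1
!((Q <-> Q) || (Q <-> P)) = !1 = 0
Q || P = 2/3 || 2/3 = 2/3
P <-> P = 2/3 <-> 2/3 = 1
(Q || P) <-> (P <-> P) = 2/3 <-> 1 = 2/3
Q -> P = 2/3 -> 2/3 = 1
(Q -> P) || Q = 1 || 2/3 = 1
((Q || P) <-> (P <-> P)) || ((Q -> P) || Q) = 2/3 || 1 = 1
!((Q <-> Q) || (Q <-> P)) -> (((Q || P) <-> (P <-> P)) || ((Q -> P) || Q)) = 0 -> 1 = 1
!(!((Q <-> Q) || (Q <-> P)) -> (((Q || P) <-> (P <-> P)) || ((Q -> P) || Q))) = !1 = 0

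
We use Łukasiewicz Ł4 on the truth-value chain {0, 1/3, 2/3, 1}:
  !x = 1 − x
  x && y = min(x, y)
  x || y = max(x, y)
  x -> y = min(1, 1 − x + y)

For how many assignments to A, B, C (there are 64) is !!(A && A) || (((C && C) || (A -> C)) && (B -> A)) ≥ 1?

value 1: 32 assignments (counts)
value 2/3: 20 assignments
value 1/3: 8 assignments
value 0: 4 assignments
So 32 of the 64 assignments meet the threshold.

32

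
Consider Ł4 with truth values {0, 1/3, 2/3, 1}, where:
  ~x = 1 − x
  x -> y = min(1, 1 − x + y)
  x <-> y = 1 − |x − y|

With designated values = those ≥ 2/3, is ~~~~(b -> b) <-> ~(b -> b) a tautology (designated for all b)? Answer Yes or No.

Counterexample: take b = 0.
b -> b = 0 -> 0 = 1
~(b -> b) = ~1 = 0
~~(b -> b) = ~0 = 1
~~~(b -> b) = ~1 = 0
~~~~(b -> b) = ~0 = 1
b -> b = 0 -> 0 = 1
~(b -> b) = ~1 = 0
~~~~(b -> b) <-> ~(b -> b) = 1 <-> 0 = 0
This gives 0, which is below 2/3.

No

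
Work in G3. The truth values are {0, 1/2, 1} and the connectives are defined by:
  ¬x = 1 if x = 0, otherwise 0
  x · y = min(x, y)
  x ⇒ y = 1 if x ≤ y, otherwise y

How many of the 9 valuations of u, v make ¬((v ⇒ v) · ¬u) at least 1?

6

u = 0, v = 0 ↦ 0  <
u = 0, v = 1/2 ↦ 0  <
u = 0, v = 1 ↦ 0  <
u = 1/2, v = 0 ↦ 1  ≥
u = 1/2, v = 1/2 ↦ 1  ≥
u = 1/2, v = 1 ↦ 1  ≥
u = 1, v = 0 ↦ 1  ≥
u = 1, v = 1/2 ↦ 1  ≥
u = 1, v = 1 ↦ 1  ≥
So 6 of the 9 assignments meet the threshold.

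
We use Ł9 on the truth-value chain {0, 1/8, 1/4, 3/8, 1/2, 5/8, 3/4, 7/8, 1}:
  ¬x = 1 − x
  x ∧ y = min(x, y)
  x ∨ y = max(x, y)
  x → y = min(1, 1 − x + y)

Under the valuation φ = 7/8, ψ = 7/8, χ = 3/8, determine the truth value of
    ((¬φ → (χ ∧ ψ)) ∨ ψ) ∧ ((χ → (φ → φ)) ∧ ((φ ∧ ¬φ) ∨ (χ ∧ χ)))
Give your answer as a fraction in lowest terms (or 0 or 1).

¬φ = ¬7/8 = 1/8
χ ∧ ψ = 3/8 ∧ 7/8 = 3/8
¬φ → (χ ∧ ψ) = 1/8 → 3/8 = 1
(¬φ → (χ ∧ ψ)) ∨ ψ = 1 ∨ 7/8 = 1
φ → φ = 7/8 → 7/8 = 1
χ → (φ → φ) = 3/8 → 1 = 1
¬φ = ¬7/8 = 1/8
φ ∧ ¬φ = 7/8 ∧ 1/8 = 1/8
χ ∧ χ = 3/8 ∧ 3/8 = 3/8
(φ ∧ ¬φ) ∨ (χ ∧ χ) = 1/8 ∨ 3/8 = 3/8
(χ → (φ → φ)) ∧ ((φ ∧ ¬φ) ∨ (χ ∧ χ)) = 1 ∧ 3/8 = 3/8
((¬φ → (χ ∧ ψ)) ∨ ψ) ∧ ((χ → (φ → φ)) ∧ ((φ ∧ ¬φ) ∨ (χ ∧ χ))) = 1 ∧ 3/8 = 3/8

3/8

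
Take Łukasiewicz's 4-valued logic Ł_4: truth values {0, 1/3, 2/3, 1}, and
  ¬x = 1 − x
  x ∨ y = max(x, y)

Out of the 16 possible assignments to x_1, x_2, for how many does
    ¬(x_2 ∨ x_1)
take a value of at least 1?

1

x_1 = 0, x_2 = 0 ↦ 1  ≥
x_1 = 0, x_2 = 1/3 ↦ 2/3  <
x_1 = 0, x_2 = 2/3 ↦ 1/3  <
x_1 = 0, x_2 = 1 ↦ 0  <
x_1 = 1/3, x_2 = 0 ↦ 2/3  <
x_1 = 1/3, x_2 = 1/3 ↦ 2/3  <
x_1 = 1/3, x_2 = 2/3 ↦ 1/3  <
x_1 = 1/3, x_2 = 1 ↦ 0  <
x_1 = 2/3, x_2 = 0 ↦ 1/3  <
x_1 = 2/3, x_2 = 1/3 ↦ 1/3  <
x_1 = 2/3, x_2 = 2/3 ↦ 1/3  <
x_1 = 2/3, x_2 = 1 ↦ 0  <
x_1 = 1, x_2 = 0 ↦ 0  <
x_1 = 1, x_2 = 1/3 ↦ 0  <
x_1 = 1, x_2 = 2/3 ↦ 0  <
x_1 = 1, x_2 = 1 ↦ 0  <
So 1 of the 16 assignments meets the threshold.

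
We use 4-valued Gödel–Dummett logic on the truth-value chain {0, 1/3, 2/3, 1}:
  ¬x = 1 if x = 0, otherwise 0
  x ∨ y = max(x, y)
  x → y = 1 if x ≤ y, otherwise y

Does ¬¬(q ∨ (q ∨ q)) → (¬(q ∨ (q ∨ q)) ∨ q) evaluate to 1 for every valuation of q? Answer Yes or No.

No

Counterexample: take q = 1/3.
q ∨ q = 1/3 ∨ 1/3 = 1/3
q ∨ (q ∨ q) = 1/3 ∨ 1/3 = 1/3
¬(q ∨ (q ∨ q)) = ¬1/3 = 0
¬¬(q ∨ (q ∨ q)) = ¬0 = 1
¬(q ∨ (q ∨ q)) ∨ q = 0 ∨ 1/3 = 1/3
¬¬(q ∨ (q ∨ q)) → (¬(q ∨ (q ∨ q)) ∨ q) = 1 → 1/3 = 1/3
This gives 1/3 ≠ 1.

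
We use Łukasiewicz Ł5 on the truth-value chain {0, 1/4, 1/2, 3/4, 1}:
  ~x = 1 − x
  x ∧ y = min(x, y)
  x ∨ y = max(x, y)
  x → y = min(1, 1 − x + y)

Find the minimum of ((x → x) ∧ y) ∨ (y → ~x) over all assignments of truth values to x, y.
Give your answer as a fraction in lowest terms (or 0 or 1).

1/2

Take x = 1, y = 1/2:
x → x = 1 → 1 = 1
(x → x) ∧ y = 1 ∧ 1/2 = 1/2
~x = ~1 = 0
y → ~x = 1/2 → 0 = 1/2
((x → x) ∧ y) ∨ (y → ~x) = 1/2 ∨ 1/2 = 1/2
No assignment yields a value below 1/2, so this is the minimum.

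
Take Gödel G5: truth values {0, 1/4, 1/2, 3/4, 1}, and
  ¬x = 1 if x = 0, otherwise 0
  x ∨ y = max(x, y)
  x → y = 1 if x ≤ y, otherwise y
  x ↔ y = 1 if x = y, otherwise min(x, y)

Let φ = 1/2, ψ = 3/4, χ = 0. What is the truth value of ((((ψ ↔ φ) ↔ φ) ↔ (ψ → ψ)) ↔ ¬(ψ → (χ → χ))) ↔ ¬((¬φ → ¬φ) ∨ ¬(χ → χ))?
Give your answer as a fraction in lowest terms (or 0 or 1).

ψ ↔ φ = 3/4 ↔ 1/2 = 1/2
(ψ ↔ φ) ↔ φ = 1/2 ↔ 1/2 = 1
ψ → ψ = 3/4 → 3/4 = 1
((ψ ↔ φ) ↔ φ) ↔ (ψ → ψ) = 1 ↔ 1 = 1
χ → χ = 0 → 0 = 1
ψ → (χ → χ) = 3/4 → 1 = 1
¬(ψ → (χ → χ)) = ¬1 = 0
(((ψ ↔ φ) ↔ φ) ↔ (ψ → ψ)) ↔ ¬(ψ → (χ → χ)) = 1 ↔ 0 = 0
¬φ = ¬1/2 = 0
¬φ = ¬1/2 = 0
¬φ → ¬φ = 0 → 0 = 1
χ → χ = 0 → 0 = 1
¬(χ → χ) = ¬1 = 0
(¬φ → ¬φ) ∨ ¬(χ → χ) = 1 ∨ 0 = 1
¬((¬φ → ¬φ) ∨ ¬(χ → χ)) = ¬1 = 0
((((ψ ↔ φ) ↔ φ) ↔ (ψ → ψ)) ↔ ¬(ψ → (χ → χ))) ↔ ¬((¬φ → ¬φ) ∨ ¬(χ → χ)) = 0 ↔ 0 = 1

1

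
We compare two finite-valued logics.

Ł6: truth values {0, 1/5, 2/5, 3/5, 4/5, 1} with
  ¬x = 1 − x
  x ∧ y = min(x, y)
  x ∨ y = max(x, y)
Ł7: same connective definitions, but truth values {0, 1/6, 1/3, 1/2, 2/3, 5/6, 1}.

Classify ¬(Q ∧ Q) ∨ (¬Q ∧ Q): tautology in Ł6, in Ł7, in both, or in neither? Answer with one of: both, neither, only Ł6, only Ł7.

In Ł6: at Q = 1/5 the value is 4/5 — not a tautology.
In Ł7: at Q = 1/6 the value is 5/6 — not a tautology.

neither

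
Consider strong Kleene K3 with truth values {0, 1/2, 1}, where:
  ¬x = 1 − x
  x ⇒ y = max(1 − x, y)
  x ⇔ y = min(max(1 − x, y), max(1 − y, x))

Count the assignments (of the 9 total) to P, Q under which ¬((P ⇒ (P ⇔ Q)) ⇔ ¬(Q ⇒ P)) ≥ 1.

P = 0, Q = 0 ↦ 1  ≥
P = 0, Q = 1/2 ↦ 1/2  <
P = 0, Q = 1 ↦ 0  <
P = 1/2, Q = 0 ↦ 1/2  <
P = 1/2, Q = 1/2 ↦ 1/2  <
P = 1/2, Q = 1 ↦ 1/2  <
P = 1, Q = 0 ↦ 0  <
P = 1, Q = 1/2 ↦ 1/2  <
P = 1, Q = 1 ↦ 1  ≥
So 2 of the 9 assignments meet the threshold.

2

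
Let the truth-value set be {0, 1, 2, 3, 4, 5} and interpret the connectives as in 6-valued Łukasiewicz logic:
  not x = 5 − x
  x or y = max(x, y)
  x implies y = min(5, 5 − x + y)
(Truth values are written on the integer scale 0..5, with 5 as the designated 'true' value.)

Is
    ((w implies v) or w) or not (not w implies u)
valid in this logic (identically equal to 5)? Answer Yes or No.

Counterexample: take u = 0, v = 0, w = 1.
w implies v = 1 implies 0 = 4
(w implies v) or w = 4 or 1 = 4
not w = not 1 = 4
not w implies u = 4 implies 0 = 1
not (not w implies u) = not 1 = 4
((w implies v) or w) or not (not w implies u) = 4 or 4 = 4
This gives 4 ≠ 5.

No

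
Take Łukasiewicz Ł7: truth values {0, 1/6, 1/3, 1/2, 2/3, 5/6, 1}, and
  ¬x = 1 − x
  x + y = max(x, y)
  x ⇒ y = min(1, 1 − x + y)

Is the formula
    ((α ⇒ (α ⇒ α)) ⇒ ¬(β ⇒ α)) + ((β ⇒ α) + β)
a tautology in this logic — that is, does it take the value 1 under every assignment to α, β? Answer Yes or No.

Counterexample: take α = 0, β = 1/6.
α ⇒ α = 0 ⇒ 0 = 1
α ⇒ (α ⇒ α) = 0 ⇒ 1 = 1
β ⇒ α = 1/6 ⇒ 0 = 5/6
¬(β ⇒ α) = ¬5/6 = 1/6
(α ⇒ (α ⇒ α)) ⇒ ¬(β ⇒ α) = 1 ⇒ 1/6 = 1/6
β ⇒ α = 1/6 ⇒ 0 = 5/6
(β ⇒ α) + β = 5/6 + 1/6 = 5/6
((α ⇒ (α ⇒ α)) ⇒ ¬(β ⇒ α)) + ((β ⇒ α) + β) = 1/6 + 5/6 = 5/6
This gives 5/6 ≠ 1.

No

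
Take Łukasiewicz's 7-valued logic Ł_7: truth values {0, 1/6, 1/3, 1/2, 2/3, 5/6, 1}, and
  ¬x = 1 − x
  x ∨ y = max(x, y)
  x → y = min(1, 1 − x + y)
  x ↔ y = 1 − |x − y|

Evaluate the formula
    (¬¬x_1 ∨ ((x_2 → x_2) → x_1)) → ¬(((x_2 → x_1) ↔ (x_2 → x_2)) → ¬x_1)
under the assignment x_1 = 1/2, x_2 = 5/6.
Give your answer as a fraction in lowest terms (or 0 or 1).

2/3

¬x_1 = ¬1/2 = 1/2
¬¬x_1 = ¬1/2 = 1/2
x_2 → x_2 = 5/6 → 5/6 = 1
(x_2 → x_2) → x_1 = 1 → 1/2 = 1/2
¬¬x_1 ∨ ((x_2 → x_2) → x_1) = 1/2 ∨ 1/2 = 1/2
x_2 → x_1 = 5/6 → 1/2 = 2/3
x_2 → x_2 = 5/6 → 5/6 = 1
(x_2 → x_1) ↔ (x_2 → x_2) = 2/3 ↔ 1 = 2/3
¬x_1 = ¬1/2 = 1/2
((x_2 → x_1) ↔ (x_2 → x_2)) → ¬x_1 = 2/3 → 1/2 = 5/6
¬(((x_2 → x_1) ↔ (x_2 → x_2)) → ¬x_1) = ¬5/6 = 1/6
(¬¬x_1 ∨ ((x_2 → x_2) → x_1)) → ¬(((x_2 → x_1) ↔ (x_2 → x_2)) → ¬x_1) = 1/2 → 1/6 = 2/3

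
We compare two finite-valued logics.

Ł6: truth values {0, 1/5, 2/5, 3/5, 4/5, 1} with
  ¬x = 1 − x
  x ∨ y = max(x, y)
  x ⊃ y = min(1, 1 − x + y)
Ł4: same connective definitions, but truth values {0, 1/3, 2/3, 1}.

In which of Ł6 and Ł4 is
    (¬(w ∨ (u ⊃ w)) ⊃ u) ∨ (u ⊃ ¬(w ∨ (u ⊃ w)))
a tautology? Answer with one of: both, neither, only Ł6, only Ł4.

both

In Ł6: every assignment gives 1 — tautology.
In Ł4: every assignment gives 1 — tautology.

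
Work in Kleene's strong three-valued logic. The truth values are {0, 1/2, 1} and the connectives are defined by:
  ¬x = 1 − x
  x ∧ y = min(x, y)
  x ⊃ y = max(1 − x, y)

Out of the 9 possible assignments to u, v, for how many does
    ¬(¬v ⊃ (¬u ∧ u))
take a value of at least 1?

u = 0, v = 0 ↦ 1  ≥
u = 0, v = 1/2 ↦ 1/2  <
u = 0, v = 1 ↦ 0  <
u = 1/2, v = 0 ↦ 1/2  <
u = 1/2, v = 1/2 ↦ 1/2  <
u = 1/2, v = 1 ↦ 0  <
u = 1, v = 0 ↦ 1  ≥
u = 1, v = 1/2 ↦ 1/2  <
u = 1, v = 1 ↦ 0  <
So 2 of the 9 assignments meet the threshold.

2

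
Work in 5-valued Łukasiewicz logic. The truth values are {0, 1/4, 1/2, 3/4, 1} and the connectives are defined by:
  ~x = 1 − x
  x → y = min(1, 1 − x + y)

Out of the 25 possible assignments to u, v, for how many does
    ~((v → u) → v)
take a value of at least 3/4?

value 1: 5 assignments (counts)
value 3/4: 4 assignments (counts)
value 1/2: 4 assignments
value 1/4: 3 assignments
value 0: 9 assignments
So 9 of the 25 assignments meet the threshold.

9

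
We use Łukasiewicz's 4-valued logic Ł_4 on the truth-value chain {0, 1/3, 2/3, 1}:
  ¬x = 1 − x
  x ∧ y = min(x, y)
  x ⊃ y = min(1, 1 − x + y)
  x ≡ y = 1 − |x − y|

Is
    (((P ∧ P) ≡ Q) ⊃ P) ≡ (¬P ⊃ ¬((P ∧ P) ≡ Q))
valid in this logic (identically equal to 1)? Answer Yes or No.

P = 0, Q = 0 ↦ 1
P = 0, Q = 1/3 ↦ 1
P = 0, Q = 2/3 ↦ 1
P = 0, Q = 1 ↦ 1
P = 1/3, Q = 0 ↦ 1
P = 1/3, Q = 1/3 ↦ 1
P = 1/3, Q = 2/3 ↦ 1
P = 1/3, Q = 1 ↦ 1
P = 2/3, Q = 0 ↦ 1
P = 2/3, Q = 1/3 ↦ 1
P = 2/3, Q = 2/3 ↦ 1
P = 2/3, Q = 1 ↦ 1
P = 1, Q = 0 ↦ 1
P = 1, Q = 1/3 ↦ 1
P = 1, Q = 2/3 ↦ 1
P = 1, Q = 1 ↦ 1
Every assignment gives a value ≥ 1.

Yes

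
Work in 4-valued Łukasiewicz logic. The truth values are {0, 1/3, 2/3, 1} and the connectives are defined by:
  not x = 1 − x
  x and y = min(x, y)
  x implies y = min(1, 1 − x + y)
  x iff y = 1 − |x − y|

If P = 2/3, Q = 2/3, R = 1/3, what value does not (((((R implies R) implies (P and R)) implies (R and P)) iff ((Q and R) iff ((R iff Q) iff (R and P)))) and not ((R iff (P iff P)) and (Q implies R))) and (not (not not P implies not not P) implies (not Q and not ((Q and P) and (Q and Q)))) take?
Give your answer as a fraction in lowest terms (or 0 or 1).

1/3

R implies R = 1/3 implies 1/3 = 1
P and R = 2/3 and 1/3 = 1/3
(R implies R) implies (P and R) = 1 implies 1/3 = 1/3
R and P = 1/3 and 2/3 = 1/3
((R implies R) implies (P and R)) implies (R and P) = 1/3 implies 1/3 = 1
Q and R = 2/3 and 1/3 = 1/3
R iff Q = 1/3 iff 2/3 = 2/3
R and P = 1/3 and 2/3 = 1/3
(R iff Q) iff (R and P) = 2/3 iff 1/3 = 2/3
(Q and R) iff ((R iff Q) iff (R and P)) = 1/3 iff 2/3 = 2/3
(((R implies R) implies (P and R)) implies (R and P)) iff ((Q and R) iff ((R iff Q) iff (R and P))) = 1 iff 2/3 = 2/3
P iff P = 2/3 iff 2/3 = 1
R iff (P iff P) = 1/3 iff 1 = 1/3
Q implies R = 2/3 implies 1/3 = 2/3
(R iff (P iff P)) and (Q implies R) = 1/3 and 2/3 = 1/3
not ((R iff (P iff P)) and (Q implies R)) = not 1/3 = 2/3
((((R implies R) implies (P and R)) implies (R and P)) iff ((Q and R) iff ((R iff Q) iff (R and P)))) and not ((R iff (P iff P)) and (Q implies R)) = 2/3 and 2/3 = 2/3
not (((((R implies R) implies (P and R)) implies (R and P)) iff ((Q and R) iff ((R iff Q) iff (R and P)))) and not ((R iff (P iff P)) and (Q implies R))) = not 2/3 = 1/3
not P = not 2/3 = 1/3
not not P = not 1/3 = 2/3
not P = not 2/3 = 1/3
not not P = not 1/3 = 2/3
not not P implies not not P = 2/3 implies 2/3 = 1
not (not not P implies not not P) = not 1 = 0
not Q = not 2/3 = 1/3
Q and P = 2/3 and 2/3 = 2/3
Q and Q = 2/3 and 2/3 = 2/3
(Q and P) and (Q and Q) = 2/3 and 2/3 = 2/3
not ((Q and P) and (Q and Q)) = not 2/3 = 1/3
not Q and not ((Q and P) and (Q and Q)) = 1/3 and 1/3 = 1/3
not (not not P implies not not P) implies (not Q and not ((Q and P) and (Q and Q))) = 0 implies 1/3 = 1
not (((((R implies R) implies (P and R)) implies (R and P)) iff ((Q and R) iff ((R iff Q) iff (R and P)))) and not ((R iff (P iff P)) and (Q implies R))) and (not (not not P implies not not P) implies (not Q and not ((Q and P) and (Q and Q)))) = 1/3 and 1 = 1/3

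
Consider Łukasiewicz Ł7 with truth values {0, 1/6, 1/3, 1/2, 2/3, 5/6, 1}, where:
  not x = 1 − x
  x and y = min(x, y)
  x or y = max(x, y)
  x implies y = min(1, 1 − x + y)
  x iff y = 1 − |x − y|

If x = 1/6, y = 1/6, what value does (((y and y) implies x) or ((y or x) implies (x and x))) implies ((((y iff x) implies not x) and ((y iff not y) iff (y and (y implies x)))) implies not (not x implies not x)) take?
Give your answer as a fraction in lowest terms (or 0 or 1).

y and y = 1/6 and 1/6 = 1/6
(y and y) implies x = 1/6 implies 1/6 = 1
y or x = 1/6 or 1/6 = 1/6
x and x = 1/6 and 1/6 = 1/6
(y or x) implies (x and x) = 1/6 implies 1/6 = 1
((y and y) implies x) or ((y or x) implies (x and x)) = 1 or 1 = 1
y iff x = 1/6 iff 1/6 = 1
not x = not 1/6 = 5/6
(y iff x) implies not x = 1 implies 5/6 = 5/6
not y = not 1/6 = 5/6
y iff not y = 1/6 iff 5/6 = 1/3
y implies x = 1/6 implies 1/6 = 1
y and (y implies x) = 1/6 and 1 = 1/6
(y iff not y) iff (y and (y implies x)) = 1/3 iff 1/6 = 5/6
((y iff x) implies not x) and ((y iff not y) iff (y and (y implies x))) = 5/6 and 5/6 = 5/6
not x = not 1/6 = 5/6
not x = not 1/6 = 5/6
not x implies not x = 5/6 implies 5/6 = 1
not (not x implies not x) = not 1 = 0
(((y iff x) implies not x) and ((y iff not y) iff (y and (y implies x)))) implies not (not x implies not x) = 5/6 implies 0 = 1/6
(((y and y) implies x) or ((y or x) implies (x and x))) implies ((((y iff x) implies not x) and ((y iff not y) iff (y and (y implies x)))) implies not (not x implies not x)) = 1 implies 1/6 = 1/6

1/6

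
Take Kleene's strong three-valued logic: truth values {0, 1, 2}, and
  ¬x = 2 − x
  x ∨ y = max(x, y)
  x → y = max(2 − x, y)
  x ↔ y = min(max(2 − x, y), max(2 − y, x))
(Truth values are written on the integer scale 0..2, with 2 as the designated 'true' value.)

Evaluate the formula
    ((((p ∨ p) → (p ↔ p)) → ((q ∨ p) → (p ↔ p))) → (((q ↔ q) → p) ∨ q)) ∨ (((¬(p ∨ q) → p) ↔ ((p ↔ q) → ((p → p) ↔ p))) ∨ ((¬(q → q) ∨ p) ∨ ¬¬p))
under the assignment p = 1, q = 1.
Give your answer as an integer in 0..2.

p ∨ p = 1 ∨ 1 = 1
p ↔ p = 1 ↔ 1 = 1
(p ∨ p) → (p ↔ p) = 1 → 1 = 1
q ∨ p = 1 ∨ 1 = 1
p ↔ p = 1 ↔ 1 = 1
(q ∨ p) → (p ↔ p) = 1 → 1 = 1
((p ∨ p) → (p ↔ p)) → ((q ∨ p) → (p ↔ p)) = 1 → 1 = 1
q ↔ q = 1 ↔ 1 = 1
(q ↔ q) → p = 1 → 1 = 1
((q ↔ q) → p) ∨ q = 1 ∨ 1 = 1
(((p ∨ p) → (p ↔ p)) → ((q ∨ p) → (p ↔ p))) → (((q ↔ q) → p) ∨ q) = 1 → 1 = 1
p ∨ q = 1 ∨ 1 = 1
¬(p ∨ q) = ¬1 = 1
¬(p ∨ q) → p = 1 → 1 = 1
p ↔ q = 1 ↔ 1 = 1
p → p = 1 → 1 = 1
(p → p) ↔ p = 1 ↔ 1 = 1
(p ↔ q) → ((p → p) ↔ p) = 1 → 1 = 1
(¬(p ∨ q) → p) ↔ ((p ↔ q) → ((p → p) ↔ p)) = 1 ↔ 1 = 1
q → q = 1 → 1 = 1
¬(q → q) = ¬1 = 1
¬(q → q) ∨ p = 1 ∨ 1 = 1
¬p = ¬1 = 1
¬¬p = ¬1 = 1
(¬(q → q) ∨ p) ∨ ¬¬p = 1 ∨ 1 = 1
((¬(p ∨ q) → p) ↔ ((p ↔ q) → ((p → p) ↔ p))) ∨ ((¬(q → q) ∨ p) ∨ ¬¬p) = 1 ∨ 1 = 1
((((p ∨ p) → (p ↔ p)) → ((q ∨ p) → (p ↔ p))) → (((q ↔ q) → p) ∨ q)) ∨ (((¬(p ∨ q) → p) ↔ ((p ↔ q) → ((p → p) ↔ p))) ∨ ((¬(q → q) ∨ p) ∨ ¬¬p)) = 1 ∨ 1 = 1

1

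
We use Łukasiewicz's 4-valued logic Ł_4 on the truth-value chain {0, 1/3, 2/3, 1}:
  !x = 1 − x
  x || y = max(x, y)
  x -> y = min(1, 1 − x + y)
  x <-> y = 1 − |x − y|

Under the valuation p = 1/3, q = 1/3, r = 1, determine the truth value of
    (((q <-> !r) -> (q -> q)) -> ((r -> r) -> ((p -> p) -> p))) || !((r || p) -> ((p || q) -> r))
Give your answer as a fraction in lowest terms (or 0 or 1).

1/3

!r = !1 = 0
q <-> !r = 1/3 <-> 0 = 2/3
q -> q = 1/3 -> 1/3 = 1
(q <-> !r) -> (q -> q) = 2/3 -> 1 = 1
r -> r = 1 -> 1 = 1
p -> p = 1/3 -> 1/3 = 1
(p -> p) -> p = 1 -> 1/3 = 1/3
(r -> r) -> ((p -> p) -> p) = 1 -> 1/3 = 1/3
((q <-> !r) -> (q -> q)) -> ((r -> r) -> ((p -> p) -> p)) = 1 -> 1/3 = 1/3
r || p = 1 || 1/3 = 1
p || q = 1/3 || 1/3 = 1/3
(p || q) -> r = 1/3 -> 1 = 1
(r || p) -> ((p || q) -> r) = 1 -> 1 = 1
!((r || p) -> ((p || q) -> r)) = !1 = 0
(((q <-> !r) -> (q -> q)) -> ((r -> r) -> ((p -> p) -> p))) || !((r || p) -> ((p || q) -> r)) = 1/3 || 0 = 1/3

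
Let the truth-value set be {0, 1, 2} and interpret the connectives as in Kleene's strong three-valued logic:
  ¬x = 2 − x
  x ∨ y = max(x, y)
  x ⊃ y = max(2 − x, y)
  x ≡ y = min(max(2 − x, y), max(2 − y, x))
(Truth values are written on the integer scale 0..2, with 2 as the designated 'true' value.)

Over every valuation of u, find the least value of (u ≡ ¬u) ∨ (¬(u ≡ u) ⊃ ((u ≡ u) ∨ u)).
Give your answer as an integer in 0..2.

1

Take u = 1:
¬u = ¬1 = 1
u ≡ ¬u = 1 ≡ 1 = 1
u ≡ u = 1 ≡ 1 = 1
¬(u ≡ u) = ¬1 = 1
u ≡ u = 1 ≡ 1 = 1
(u ≡ u) ∨ u = 1 ∨ 1 = 1
¬(u ≡ u) ⊃ ((u ≡ u) ∨ u) = 1 ⊃ 1 = 1
(u ≡ ¬u) ∨ (¬(u ≡ u) ⊃ ((u ≡ u) ∨ u)) = 1 ∨ 1 = 1
No assignment yields a value below 1, so this is the minimum.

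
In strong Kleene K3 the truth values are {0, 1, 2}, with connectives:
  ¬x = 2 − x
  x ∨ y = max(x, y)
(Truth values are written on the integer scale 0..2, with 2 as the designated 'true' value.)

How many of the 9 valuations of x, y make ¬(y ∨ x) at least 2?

1

x = 0, y = 0 ↦ 2  ≥
x = 0, y = 1 ↦ 1  <
x = 0, y = 2 ↦ 0  <
x = 1, y = 0 ↦ 1  <
x = 1, y = 1 ↦ 1  <
x = 1, y = 2 ↦ 0  <
x = 2, y = 0 ↦ 0  <
x = 2, y = 1 ↦ 0  <
x = 2, y = 2 ↦ 0  <
So 1 of the 9 assignments meets the threshold.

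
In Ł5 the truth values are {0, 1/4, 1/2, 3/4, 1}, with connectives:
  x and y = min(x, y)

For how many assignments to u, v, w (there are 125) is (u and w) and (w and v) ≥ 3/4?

value 1: 1 assignment (counts)
value 3/4: 7 assignments (counts)
value 1/2: 19 assignments
value 1/4: 37 assignments
value 0: 61 assignments
So 8 of the 125 assignments meet the threshold.

8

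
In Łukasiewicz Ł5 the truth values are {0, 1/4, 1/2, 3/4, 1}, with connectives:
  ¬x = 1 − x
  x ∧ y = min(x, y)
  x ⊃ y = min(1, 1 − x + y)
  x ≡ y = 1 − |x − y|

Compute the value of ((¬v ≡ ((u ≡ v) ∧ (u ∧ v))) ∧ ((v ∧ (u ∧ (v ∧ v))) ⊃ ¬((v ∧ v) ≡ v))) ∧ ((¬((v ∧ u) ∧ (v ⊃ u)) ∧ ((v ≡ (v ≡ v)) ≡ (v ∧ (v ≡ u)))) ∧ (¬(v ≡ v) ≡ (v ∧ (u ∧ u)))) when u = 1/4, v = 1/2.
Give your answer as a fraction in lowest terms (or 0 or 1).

3/4

¬v = ¬1/2 = 1/2
u ≡ v = 1/4 ≡ 1/2 = 3/4
u ∧ v = 1/4 ∧ 1/2 = 1/4
(u ≡ v) ∧ (u ∧ v) = 3/4 ∧ 1/4 = 1/4
¬v ≡ ((u ≡ v) ∧ (u ∧ v)) = 1/2 ≡ 1/4 = 3/4
v ∧ v = 1/2 ∧ 1/2 = 1/2
u ∧ (v ∧ v) = 1/4 ∧ 1/2 = 1/4
v ∧ (u ∧ (v ∧ v)) = 1/2 ∧ 1/4 = 1/4
v ∧ v = 1/2 ∧ 1/2 = 1/2
(v ∧ v) ≡ v = 1/2 ≡ 1/2 = 1
¬((v ∧ v) ≡ v) = ¬1 = 0
(v ∧ (u ∧ (v ∧ v))) ⊃ ¬((v ∧ v) ≡ v) = 1/4 ⊃ 0 = 3/4
(¬v ≡ ((u ≡ v) ∧ (u ∧ v))) ∧ ((v ∧ (u ∧ (v ∧ v))) ⊃ ¬((v ∧ v) ≡ v)) = 3/4 ∧ 3/4 = 3/4
v ∧ u = 1/2 ∧ 1/4 = 1/4
v ⊃ u = 1/2 ⊃ 1/4 = 3/4
(v ∧ u) ∧ (v ⊃ u) = 1/4 ∧ 3/4 = 1/4
¬((v ∧ u) ∧ (v ⊃ u)) = ¬1/4 = 3/4
v ≡ v = 1/2 ≡ 1/2 = 1
v ≡ (v ≡ v) = 1/2 ≡ 1 = 1/2
v ≡ u = 1/2 ≡ 1/4 = 3/4
v ∧ (v ≡ u) = 1/2 ∧ 3/4 = 1/2
(v ≡ (v ≡ v)) ≡ (v ∧ (v ≡ u)) = 1/2 ≡ 1/2 = 1
¬((v ∧ u) ∧ (v ⊃ u)) ∧ ((v ≡ (v ≡ v)) ≡ (v ∧ (v ≡ u))) = 3/4 ∧ 1 = 3/4
v ≡ v = 1/2 ≡ 1/2 = 1
¬(v ≡ v) = ¬1 = 0
u ∧ u = 1/4 ∧ 1/4 = 1/4
v ∧ (u ∧ u) = 1/2 ∧ 1/4 = 1/4
¬(v ≡ v) ≡ (v ∧ (u ∧ u)) = 0 ≡ 1/4 = 3/4
(¬((v ∧ u) ∧ (v ⊃ u)) ∧ ((v ≡ (v ≡ v)) ≡ (v ∧ (v ≡ u)))) ∧ (¬(v ≡ v) ≡ (v ∧ (u ∧ u))) = 3/4 ∧ 3/4 = 3/4
((¬v ≡ ((u ≡ v) ∧ (u ∧ v))) ∧ ((v ∧ (u ∧ (v ∧ v))) ⊃ ¬((v ∧ v) ≡ v))) ∧ ((¬((v ∧ u) ∧ (v ⊃ u)) ∧ ((v ≡ (v ≡ v)) ≡ (v ∧ (v ≡ u)))) ∧ (¬(v ≡ v) ≡ (v ∧ (u ∧ u)))) = 3/4 ∧ 3/4 = 3/4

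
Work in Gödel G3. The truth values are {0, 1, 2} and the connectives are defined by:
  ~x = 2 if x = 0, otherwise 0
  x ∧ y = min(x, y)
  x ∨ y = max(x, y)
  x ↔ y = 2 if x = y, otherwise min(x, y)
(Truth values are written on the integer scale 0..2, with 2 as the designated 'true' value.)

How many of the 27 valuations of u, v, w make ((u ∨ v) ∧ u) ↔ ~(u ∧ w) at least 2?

value 2: 3 assignments (counts)
value 1: 3 assignments
value 0: 21 assignments
So 3 of the 27 assignments meet the threshold.

3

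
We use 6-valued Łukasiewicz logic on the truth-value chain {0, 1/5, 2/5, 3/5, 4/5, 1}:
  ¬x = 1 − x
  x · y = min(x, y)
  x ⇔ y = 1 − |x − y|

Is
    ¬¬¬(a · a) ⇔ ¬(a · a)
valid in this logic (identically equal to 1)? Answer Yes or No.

Yes

a = 0 ↦ 1
a = 1/5 ↦ 1
a = 2/5 ↦ 1
a = 3/5 ↦ 1
a = 4/5 ↦ 1
a = 1 ↦ 1
Every assignment gives a value ≥ 1.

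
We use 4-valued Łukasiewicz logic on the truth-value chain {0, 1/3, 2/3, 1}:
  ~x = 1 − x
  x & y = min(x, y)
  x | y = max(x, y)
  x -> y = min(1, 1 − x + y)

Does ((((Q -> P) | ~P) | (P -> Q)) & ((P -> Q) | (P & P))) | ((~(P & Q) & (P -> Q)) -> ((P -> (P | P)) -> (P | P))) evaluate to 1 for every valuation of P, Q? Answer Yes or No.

Counterexample: take P = 1/3, Q = 0.
Q -> P = 0 -> 1/3 = 1
~P = ~1/3 = 2/3
(Q -> P) | ~P = 1 | 2/3 = 1
P -> Q = 1/3 -> 0 = 2/3
((Q -> P) | ~P) | (P -> Q) = 1 | 2/3 = 1
P -> Q = 1/3 -> 0 = 2/3
P & P = 1/3 & 1/3 = 1/3
(P -> Q) | (P & P) = 2/3 | 1/3 = 2/3
(((Q -> P) | ~P) | (P -> Q)) & ((P -> Q) | (P & P)) = 1 & 2/3 = 2/3
P & Q = 1/3 & 0 = 0
~(P & Q) = ~0 = 1
P -> Q = 1/3 -> 0 = 2/3
~(P & Q) & (P -> Q) = 1 & 2/3 = 2/3
P | P = 1/3 | 1/3 = 1/3
P -> (P | P) = 1/3 -> 1/3 = 1
P | P = 1/3 | 1/3 = 1/3
(P -> (P | P)) -> (P | P) = 1 -> 1/3 = 1/3
(~(P & Q) & (P -> Q)) -> ((P -> (P | P)) -> (P | P)) = 2/3 -> 1/3 = 2/3
((((Q -> P) | ~P) | (P -> Q)) & ((P -> Q) | (P & P))) | ((~(P & Q) & (P -> Q)) -> ((P -> (P | P)) -> (P | P))) = 2/3 | 2/3 = 2/3
This gives 2/3 ≠ 1.

No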